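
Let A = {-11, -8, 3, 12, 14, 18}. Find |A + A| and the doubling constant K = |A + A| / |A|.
K = |A + A| / |A| = 20/6 = 10/3

Enumerate A + A = {a + b : a, b ∈ A}. With |A| = 6, there are |A|^2 = 36 ordered sum pairs; collecting distinct values, A + A = {-22, -19, -16, -8, -5, 1, 3, 4, 6, 7, 10, 15, 17, 21, 24, 26, 28, 30, 32, 36}, so |A + A| = 20. Thus K = 20/6 = 10/3. For comparison, the minimum possible |A + A| over all 6-element sets is 2·6 − 1 = 11 (so min K = 11/6), attained only by arithmetic progressions.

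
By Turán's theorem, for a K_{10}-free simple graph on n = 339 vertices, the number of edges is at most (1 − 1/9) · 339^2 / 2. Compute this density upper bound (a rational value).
Turán density bound = (8/9) · 339^2/2 = 51076

Turán's theorem: ex(n, K_{r+1}) is achieved by the complete r-partite Turán graph T(n, r) with parts as balanced as possible, and is at most (1 − 1/r) · n^2/2. For r = 9, n = 339: the density bound is (8/9) · 114921/2 = 51076. The integer-valued extremum is e(T(339, 9)) = 51075, which is strictly less than the density bound 51076 since 9 ∤ 339 (the parts of T(339, 9) cannot all be equal).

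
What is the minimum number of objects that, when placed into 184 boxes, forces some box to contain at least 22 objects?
n = (22 − 1)·184 + 1 = 3865

By the generalised pigeonhole principle, to guarantee some box contains ≥ r objects we need more than (r − 1) · k objects total. Threshold: n = (r − 1) · k + 1. With r = 22 and k = 184: n = 21 · 184 + 1 = 3864 + 1 = 3865. For n = 3864 = 21 · 184, we can put exactly 21 objects in every box, avoiding 22 in any single one — so 3865 is tight.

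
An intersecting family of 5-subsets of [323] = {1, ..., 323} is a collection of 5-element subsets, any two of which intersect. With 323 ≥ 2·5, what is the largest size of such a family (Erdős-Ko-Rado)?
max |F| = C(322, 4) = 439633040

Erdős-Ko-Rado (1961): when n ≥ 2k, max |F| = C(n−1, k−1). The bound is attained by the star {A : i ∈ A} for any fixed i ∈ [n]. Here C(323−1, 5−1) = C(322, 4) = 439633040.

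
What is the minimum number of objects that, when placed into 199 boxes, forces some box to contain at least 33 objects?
n = (33 − 1)·199 + 1 = 6369

By the generalised pigeonhole principle, to guarantee some box contains ≥ r objects we need more than (r − 1) · k objects total. Threshold: n = (r − 1) · k + 1. With r = 33 and k = 199: n = 32 · 199 + 1 = 6368 + 1 = 6369. For n = 6368 = 32 · 199, we can put exactly 32 objects in every box, avoiding 33 in any single one — so 6369 is tight.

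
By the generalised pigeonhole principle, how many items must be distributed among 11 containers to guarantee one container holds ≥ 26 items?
n = (26 − 1)·11 + 1 = 276

By the generalised pigeonhole principle, to guarantee some box contains ≥ r objects we need more than (r − 1) · k objects total. Threshold: n = (r − 1) · k + 1. With r = 26 and k = 11: n = 25 · 11 + 1 = 275 + 1 = 276. For n = 275 = 25 · 11, we can put exactly 25 objects in every box, avoiding 26 in any single one — so 276 is tight.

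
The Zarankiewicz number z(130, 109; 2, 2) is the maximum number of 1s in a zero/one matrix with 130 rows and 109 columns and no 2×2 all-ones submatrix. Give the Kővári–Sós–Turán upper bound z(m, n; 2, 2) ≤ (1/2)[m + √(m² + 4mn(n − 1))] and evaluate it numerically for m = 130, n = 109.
z(130, 109; 2, 2) ≤ (1/2)[130 + √(130² + 4·130·109·108)] = (1/2)[130 + √6138340] = 1303.7837

Kővári–Sós–Turán: let r_1, ..., r_130 be the row sums and z = Σ r_i the total number of 1s. Each pair of columns can share at most one row with both entries 1 (else a 2×2 all-ones block appears), so Σ_i C(r_i, 2) ≤ C(109, 2) = 5886. By convexity Σ_i C(r_i, 2) ≥ 130·C(z/130, 2) = z(z − 130)/(2·130), giving z² − 130z − 130·109·108 ≤ 0 and hence z ≤ (1/2)[130 + √(16900 + 4·1530360)] = (1/2)[130 + √6138340] ≈ (1/2)(130 + 2477.5674) = 1303.7837.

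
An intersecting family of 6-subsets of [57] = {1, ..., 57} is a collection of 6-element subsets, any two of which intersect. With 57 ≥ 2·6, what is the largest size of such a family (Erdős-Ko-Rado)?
max |F| = C(56, 5) = 3819816

The Erdős-Ko-Rado theorem states: for n ≥ 2k, an intersecting family of k-subsets of an n-element set has size at most C(n − 1, k − 1), with equality for 'star' families {A ⊆ [n] : |A| = k, i ∈ A} (fix an element i). For n = 57, k = 6: C(56, 5) = 3819816.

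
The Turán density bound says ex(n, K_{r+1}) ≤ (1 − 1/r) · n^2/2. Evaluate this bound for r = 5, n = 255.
Turán density bound = (4/5) · 255^2/2 = 26010

Turán's theorem: ex(n, K_{r+1}) is achieved by the complete r-partite Turán graph T(n, r) with parts as balanced as possible, and is at most (1 − 1/r) · n^2/2. For r = 5, n = 255: the density bound is (4/5) · 65025/2 = 26010. Since 5 ∣ 255, the Turán graph T(255, 5) has parts of equal size 51, and its edge count e(T(255, 5)) = 26010 attains the density bound exactly.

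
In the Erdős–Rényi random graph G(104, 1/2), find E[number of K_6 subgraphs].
E[# K_6] = C(104, 6) · (1/2)^C(6, 2) = 1517381580 / 2^15 = 379345395/8192 ≈ 46306.810913

For each 6-subset S of vertices (there are C(104, 6) = 1517381580 such S), let X_S = 1 if S induces a K_6 (all C(6, 2) = 15 edges present). Then P(X_S = 1) = (1/2)^15 = 1/32768. By linearity of expectation, E[# K_6] = C(104, 6) · (1/2)^15 = 1517381580 / 32768 = 379345395/8192 ≈ 46306.810913.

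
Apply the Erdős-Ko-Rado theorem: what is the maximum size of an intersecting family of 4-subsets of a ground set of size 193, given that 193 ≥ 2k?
max |F| = C(192, 3) = 1161280

The Erdős-Ko-Rado theorem states: for n ≥ 2k, an intersecting family of k-subsets of an n-element set has size at most C(n − 1, k − 1), with equality for 'star' families {A ⊆ [n] : |A| = k, i ∈ A} (fix an element i). For n = 193, k = 4: C(192, 3) = 1161280.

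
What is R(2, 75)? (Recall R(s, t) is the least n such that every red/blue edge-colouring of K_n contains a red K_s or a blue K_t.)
R(2, 75) = 75

R(2, k) = k for all k ≥ 2: in a 2-colouring of K_k, either some edge is red (a red K_2) or all edges are blue (a blue K_k). And K_{74} coloured all-blue has no blue K_75, so R(2, 75) > 74. Hence R(2, 75) = 75.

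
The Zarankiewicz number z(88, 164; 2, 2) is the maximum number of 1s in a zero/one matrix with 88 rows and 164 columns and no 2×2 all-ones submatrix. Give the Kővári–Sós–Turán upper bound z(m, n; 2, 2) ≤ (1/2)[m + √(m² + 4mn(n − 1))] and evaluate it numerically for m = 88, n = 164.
z(88, 164; 2, 2) ≤ (1/2)[88 + √(88² + 4·88·164·163)] = (1/2)[88 + √9417408] = 1578.3898

Kővári–Sós–Turán: let r_1, ..., r_88 be the row sums and z = Σ r_i the total number of 1s. Each pair of columns can share at most one row with both entries 1 (else a 2×2 all-ones block appears), so Σ_i C(r_i, 2) ≤ C(164, 2) = 13366. By convexity Σ_i C(r_i, 2) ≥ 88·C(z/88, 2) = z(z − 88)/(2·88), giving z² − 88z − 88·164·163 ≤ 0 and hence z ≤ (1/2)[88 + √(7744 + 4·2352416)] = (1/2)[88 + √9417408] ≈ (1/2)(88 + 3068.7796) = 1578.3898.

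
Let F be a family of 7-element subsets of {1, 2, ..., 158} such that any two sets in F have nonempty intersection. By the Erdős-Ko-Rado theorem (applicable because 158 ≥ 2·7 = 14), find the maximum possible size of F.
max |F| = C(157, 6) = 18883356492

The Erdős-Ko-Rado theorem states: for n ≥ 2k, an intersecting family of k-subsets of an n-element set has size at most C(n − 1, k − 1), with equality for 'star' families {A ⊆ [n] : |A| = k, i ∈ A} (fix an element i). For n = 158, k = 7: C(157, 6) = 18883356492.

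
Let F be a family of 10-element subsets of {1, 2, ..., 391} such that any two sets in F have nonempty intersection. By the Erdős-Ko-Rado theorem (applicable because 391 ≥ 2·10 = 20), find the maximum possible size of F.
max |F| = C(390, 9) = 524125465968126880

Erdős-Ko-Rado (1961): when n ≥ 2k, max |F| = C(n−1, k−1). The bound is attained by the star {A : i ∈ A} for any fixed i ∈ [n]. Here C(391−1, 10−1) = C(390, 9) = 524125465968126880.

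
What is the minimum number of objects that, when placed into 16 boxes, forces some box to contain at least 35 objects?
n = (35 − 1)·16 + 1 = 545

By the generalised pigeonhole principle, to guarantee some box contains ≥ r objects we need more than (r − 1) · k objects total. Threshold: n = (r − 1) · k + 1. With r = 35 and k = 16: n = 34 · 16 + 1 = 544 + 1 = 545. For n = 544 = 34 · 16, we can put exactly 34 objects in every box, avoiding 35 in any single one — so 545 is tight.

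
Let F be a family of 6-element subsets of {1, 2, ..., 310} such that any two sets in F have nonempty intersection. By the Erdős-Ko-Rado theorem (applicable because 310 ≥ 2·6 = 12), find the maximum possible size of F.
max |F| = C(309, 5) = 22724147061

The Erdős-Ko-Rado theorem states: for n ≥ 2k, an intersecting family of k-subsets of an n-element set has size at most C(n − 1, k − 1), with equality for 'star' families {A ⊆ [n] : |A| = k, i ∈ A} (fix an element i). For n = 310, k = 6: C(309, 5) = 22724147061.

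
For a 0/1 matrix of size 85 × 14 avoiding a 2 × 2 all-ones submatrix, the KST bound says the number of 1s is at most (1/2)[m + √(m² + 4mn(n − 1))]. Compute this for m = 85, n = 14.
z(85, 14; 2, 2) ≤ (1/2)[85 + √(85² + 4·85·14·13)] = (1/2)[85 + √69105] = 173.9391

Kővári–Sós–Turán: let r_1, ..., r_85 be the row sums and z = Σ r_i the total number of 1s. Each pair of columns can share at most one row with both entries 1 (else a 2×2 all-ones block appears), so Σ_i C(r_i, 2) ≤ C(14, 2) = 91. By convexity Σ_i C(r_i, 2) ≥ 85·C(z/85, 2) = z(z − 85)/(2·85), giving z² − 85z − 85·14·13 ≤ 0 and hence z ≤ (1/2)[85 + √(7225 + 4·15470)] = (1/2)[85 + √69105] ≈ (1/2)(85 + 262.8783) = 173.9391.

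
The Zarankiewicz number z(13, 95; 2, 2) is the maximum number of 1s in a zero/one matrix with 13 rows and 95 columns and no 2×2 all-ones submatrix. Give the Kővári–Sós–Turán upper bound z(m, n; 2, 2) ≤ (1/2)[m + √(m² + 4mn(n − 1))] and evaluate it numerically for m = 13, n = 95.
z(13, 95; 2, 2) ≤ (1/2)[13 + √(13² + 4·13·95·94)] = (1/2)[13 + √464529] = 347.2818

Kővári–Sós–Turán: let r_1, ..., r_13 be the row sums and z = Σ r_i the total number of 1s. Each pair of columns can share at most one row with both entries 1 (else a 2×2 all-ones block appears), so Σ_i C(r_i, 2) ≤ C(95, 2) = 4465. By convexity Σ_i C(r_i, 2) ≥ 13·C(z/13, 2) = z(z − 13)/(2·13), giving z² − 13z − 13·95·94 ≤ 0 and hence z ≤ (1/2)[13 + √(169 + 4·116090)] = (1/2)[13 + √464529] ≈ (1/2)(13 + 681.5636) = 347.2818.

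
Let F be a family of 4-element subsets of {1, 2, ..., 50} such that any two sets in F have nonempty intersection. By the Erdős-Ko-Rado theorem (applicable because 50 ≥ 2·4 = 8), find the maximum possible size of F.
max |F| = C(49, 3) = 18424

The Erdős-Ko-Rado theorem states: for n ≥ 2k, an intersecting family of k-subsets of an n-element set has size at most C(n − 1, k − 1), with equality for 'star' families {A ⊆ [n] : |A| = k, i ∈ A} (fix an element i). For n = 50, k = 4: C(49, 3) = 18424.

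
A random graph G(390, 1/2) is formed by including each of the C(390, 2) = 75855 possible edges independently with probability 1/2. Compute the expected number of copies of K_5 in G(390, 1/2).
E[# K_5] = C(390, 5) · (1/2)^C(5, 2) = 73276203078 / 2^10 = 36638101539/512 ≈ 71558792.068359

For each 5-subset S of vertices (there are C(390, 5) = 73276203078 such S), let X_S = 1 if S induces a K_5 (all C(5, 2) = 10 edges present). Then P(X_S = 1) = (1/2)^10 = 1/1024. By linearity of expectation, E[# K_5] = C(390, 5) · (1/2)^10 = 73276203078 / 1024 = 36638101539/512 ≈ 71558792.068359.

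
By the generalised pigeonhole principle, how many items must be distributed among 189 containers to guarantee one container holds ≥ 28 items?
n = (28 − 1)·189 + 1 = 5104

By the generalised pigeonhole principle, to guarantee some box contains ≥ r objects we need more than (r − 1) · k objects total. Threshold: n = (r − 1) · k + 1. With r = 28 and k = 189: n = 27 · 189 + 1 = 5103 + 1 = 5104. For n = 5103 = 27 · 189, we can put exactly 27 objects in every box, avoiding 28 in any single one — so 5104 is tight.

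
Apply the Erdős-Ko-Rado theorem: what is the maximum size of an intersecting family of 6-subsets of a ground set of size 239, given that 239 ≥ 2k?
max |F| = C(238, 5) = 6100139682

The Erdős-Ko-Rado theorem states: for n ≥ 2k, an intersecting family of k-subsets of an n-element set has size at most C(n − 1, k − 1), with equality for 'star' families {A ⊆ [n] : |A| = k, i ∈ A} (fix an element i). For n = 239, k = 6: C(238, 5) = 6100139682.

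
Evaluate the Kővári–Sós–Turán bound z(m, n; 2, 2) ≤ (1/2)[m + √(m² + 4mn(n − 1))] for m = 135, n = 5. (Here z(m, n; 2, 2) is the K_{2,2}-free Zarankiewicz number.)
z(135, 5; 2, 2) ≤ (1/2)[135 + √(135² + 4·135·5·4)] = (1/2)[135 + √29025] = 152.6836

Kővári–Sós–Turán: let r_1, ..., r_135 be the row sums and z = Σ r_i the total number of 1s. Each pair of columns can share at most one row with both entries 1 (else a 2×2 all-ones block appears), so Σ_i C(r_i, 2) ≤ C(5, 2) = 10. By convexity Σ_i C(r_i, 2) ≥ 135·C(z/135, 2) = z(z − 135)/(2·135), giving z² − 135z − 135·5·4 ≤ 0 and hence z ≤ (1/2)[135 + √(18225 + 4·2700)] = (1/2)[135 + √29025] ≈ (1/2)(135 + 170.3673) = 152.6836.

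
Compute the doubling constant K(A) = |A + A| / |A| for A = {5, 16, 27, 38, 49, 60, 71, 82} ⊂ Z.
K = |A + A| / |A| = 15/8

Enumerate A + A = {a + b : a, b ∈ A}. With |A| = 8, there are |A|^2 = 64 ordered sum pairs; collecting distinct values, A + A = {10, 21, 32, 43, 54, 65, 76, 87, 98, 109, 120, 131, 142, 153, 164}, so |A + A| = 15. Thus K = 15/8. Here |A + A| = 2|A| − 1 = 15, the minimum possible — so K = 15/8 is minimal, which holds iff A is an arithmetic progression.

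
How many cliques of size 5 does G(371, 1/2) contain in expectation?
E[# K_5] = C(371, 5) · (1/2)^C(5, 2) = 57007846644 / 2^10 = 14251961661/256 ≈ 55671725.238281

For each 5-subset S of vertices (there are C(371, 5) = 57007846644 such S), let X_S = 1 if S induces a K_5 (all C(5, 2) = 10 edges present). Then P(X_S = 1) = (1/2)^10 = 1/1024. By linearity of expectation, E[# K_5] = C(371, 5) · (1/2)^10 = 57007846644 / 1024 = 14251961661/256 ≈ 55671725.238281.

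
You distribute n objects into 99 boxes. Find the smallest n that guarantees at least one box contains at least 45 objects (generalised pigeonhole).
n = (45 − 1)·99 + 1 = 4357

By the generalised pigeonhole principle, to guarantee some box contains ≥ r objects we need more than (r − 1) · k objects total. Threshold: n = (r − 1) · k + 1. With r = 45 and k = 99: n = 44 · 99 + 1 = 4356 + 1 = 4357. For n = 4356 = 44 · 99, we can put exactly 44 objects in every box, avoiding 45 in any single one — so 4357 is tight.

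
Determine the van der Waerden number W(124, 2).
W(124, 2) = 124 + 1 = 125

A 2-term AP is any pair of integers, so a monochromatic 2-AP exists iff some colour is used at least twice. With 124 colours, the colouring i ↦ i on {1, ..., 124} uses each colour once, avoiding any monochromatic pair, so W(124, 2) > 124. For {1, ..., 125}, pigeonhole forces two integers of the same colour, which form a monochromatic 2-AP. Hence W(124, 2) = 125.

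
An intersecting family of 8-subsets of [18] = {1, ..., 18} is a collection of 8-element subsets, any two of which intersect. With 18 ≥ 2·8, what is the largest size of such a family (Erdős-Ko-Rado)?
max |F| = C(17, 7) = 19448

Erdős-Ko-Rado (1961): when n ≥ 2k, max |F| = C(n−1, k−1). The bound is attained by the star {A : i ∈ A} for any fixed i ∈ [n]. Here C(18−1, 8−1) = C(17, 7) = 19448.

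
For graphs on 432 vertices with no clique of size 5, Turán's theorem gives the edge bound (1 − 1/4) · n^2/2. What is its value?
Turán density bound = (3/4) · 432^2/2 = 69984

Turán's theorem: ex(n, K_{r+1}) is achieved by the complete r-partite Turán graph T(n, r) with parts as balanced as possible, and is at most (1 − 1/r) · n^2/2. For r = 4, n = 432: the density bound is (3/4) · 186624/2 = 69984. Since 4 ∣ 432, the Turán graph T(432, 4) has parts of equal size 108, and its edge count e(T(432, 4)) = 69984 attains the density bound exactly.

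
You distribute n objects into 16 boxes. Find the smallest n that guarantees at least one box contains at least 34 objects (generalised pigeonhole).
n = (34 − 1)·16 + 1 = 529

By the generalised pigeonhole principle, to guarantee some box contains ≥ r objects we need more than (r − 1) · k objects total. Threshold: n = (r − 1) · k + 1. With r = 34 and k = 16: n = 33 · 16 + 1 = 528 + 1 = 529. For n = 528 = 33 · 16, we can put exactly 33 objects in every box, avoiding 34 in any single one — so 529 is tight.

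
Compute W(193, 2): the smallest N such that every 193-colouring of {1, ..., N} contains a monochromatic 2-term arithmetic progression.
W(193, 2) = 193 + 1 = 194

A 2-term AP is any pair of integers, so a monochromatic 2-AP exists iff some colour is used at least twice. With 193 colours, the colouring i ↦ i on {1, ..., 193} uses each colour once, avoiding any monochromatic pair, so W(193, 2) > 193. For {1, ..., 194}, pigeonhole forces two integers of the same colour, which form a monochromatic 2-AP. Hence W(193, 2) = 194.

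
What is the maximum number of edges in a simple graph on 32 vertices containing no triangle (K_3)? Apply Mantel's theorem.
ex(32, K_3) = ⌊32^2/4⌋ = 256

Mantel (1907): a triangle-free graph on n vertices has at most ⌊n^2/4⌋ edges, with equality for the complete bipartite graph K_{⌊n/2⌋, ⌈n/2⌉}. For n = 32: ⌊32^2/4⌋ = ⌊1024/4⌋ = 256. The extremal graph is K_{16, 16}, which has 16·16 = 256 edges.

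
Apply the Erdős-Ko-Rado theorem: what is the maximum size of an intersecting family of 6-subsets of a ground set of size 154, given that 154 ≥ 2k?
max |F| = C(153, 5) = 654045930

The Erdős-Ko-Rado theorem states: for n ≥ 2k, an intersecting family of k-subsets of an n-element set has size at most C(n − 1, k − 1), with equality for 'star' families {A ⊆ [n] : |A| = k, i ∈ A} (fix an element i). For n = 154, k = 6: C(153, 5) = 654045930.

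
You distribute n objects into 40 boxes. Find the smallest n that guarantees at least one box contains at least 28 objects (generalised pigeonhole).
n = (28 − 1)·40 + 1 = 1081

By the generalised pigeonhole principle, to guarantee some box contains ≥ r objects we need more than (r − 1) · k objects total. Threshold: n = (r − 1) · k + 1. With r = 28 and k = 40: n = 27 · 40 + 1 = 1080 + 1 = 1081. For n = 1080 = 27 · 40, we can put exactly 27 objects in every box, avoiding 28 in any single one — so 1081 is tight.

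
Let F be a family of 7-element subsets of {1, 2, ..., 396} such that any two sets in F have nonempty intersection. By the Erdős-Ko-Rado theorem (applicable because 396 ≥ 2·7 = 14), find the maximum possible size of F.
max |F| = C(395, 6) = 5077860934510

Erdős-Ko-Rado (1961): when n ≥ 2k, max |F| = C(n−1, k−1). The bound is attained by the star {A : i ∈ A} for any fixed i ∈ [n]. Here C(396−1, 7−1) = C(395, 6) = 5077860934510.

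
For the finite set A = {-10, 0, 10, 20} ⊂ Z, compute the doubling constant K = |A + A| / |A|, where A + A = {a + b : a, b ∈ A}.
K = |A + A| / |A| = 7/4

Enumerate A + A = {a + b : a, b ∈ A}. With |A| = 4, there are |A|^2 = 16 ordered sum pairs; collecting distinct values, A + A = {-20, -10, 0, 10, 20, 30, 40}, so |A + A| = 7. Thus K = 7/4. Here |A + A| = 2|A| − 1 = 7, the minimum possible — so K = 7/4 is minimal, which holds iff A is an arithmetic progression.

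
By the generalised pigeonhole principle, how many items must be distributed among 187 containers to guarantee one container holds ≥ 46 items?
n = (46 − 1)·187 + 1 = 8416

By the generalised pigeonhole principle, to guarantee some box contains ≥ r objects we need more than (r − 1) · k objects total. Threshold: n = (r − 1) · k + 1. With r = 46 and k = 187: n = 45 · 187 + 1 = 8415 + 1 = 8416. For n = 8415 = 45 · 187, we can put exactly 45 objects in every box, avoiding 46 in any single one — so 8416 is tight.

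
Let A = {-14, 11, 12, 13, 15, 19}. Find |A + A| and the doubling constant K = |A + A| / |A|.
K = |A + A| / |A| = 18/6 = 3

Enumerate A + A = {a + b : a, b ∈ A}. With |A| = 6, there are |A|^2 = 36 ordered sum pairs; collecting distinct values, A + A = {-28, -3, -2, -1, 1, 5, 22, 23, 24, 25, 26, 27, 28, 30, 31, 32, 34, 38}, so |A + A| = 18. Thus K = 18/6 = 3. For comparison, the minimum possible |A + A| over all 6-element sets is 2·6 − 1 = 11 (so min K = 11/6), attained only by arithmetic progressions.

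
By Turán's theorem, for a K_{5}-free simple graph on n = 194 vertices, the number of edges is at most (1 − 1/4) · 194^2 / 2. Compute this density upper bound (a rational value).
Turán density bound = (3/4) · 194^2/2 = 28227/2 ≈ 14113.5

Turán's theorem: ex(n, K_{r+1}) is achieved by the complete r-partite Turán graph T(n, r) with parts as balanced as possible, and is at most (1 − 1/r) · n^2/2. For r = 4, n = 194: the density bound is (3/4) · 37636/2 = 28227/2 ≈ 14113.5. The integer-valued extremum is e(T(194, 4)) = 14113, which is strictly less than the density bound 28227/2 since 4 ∤ 194 (the parts of T(194, 4) cannot all be equal).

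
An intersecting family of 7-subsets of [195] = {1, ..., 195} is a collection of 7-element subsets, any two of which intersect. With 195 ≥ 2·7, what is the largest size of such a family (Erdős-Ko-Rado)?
max |F| = C(194, 6) = 68482017072

The Erdős-Ko-Rado theorem states: for n ≥ 2k, an intersecting family of k-subsets of an n-element set has size at most C(n − 1, k − 1), with equality for 'star' families {A ⊆ [n] : |A| = k, i ∈ A} (fix an element i). For n = 195, k = 7: C(194, 6) = 68482017072.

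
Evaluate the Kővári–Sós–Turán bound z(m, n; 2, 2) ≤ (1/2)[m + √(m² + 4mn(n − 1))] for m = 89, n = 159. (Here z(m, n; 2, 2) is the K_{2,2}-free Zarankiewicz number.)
z(89, 159; 2, 2) ≤ (1/2)[89 + √(89² + 4·89·159·158)] = (1/2)[89 + √8951353] = 1540.4406

Kővári–Sós–Turán: let r_1, ..., r_89 be the row sums and z = Σ r_i the total number of 1s. Each pair of columns can share at most one row with both entries 1 (else a 2×2 all-ones block appears), so Σ_i C(r_i, 2) ≤ C(159, 2) = 12561. By convexity Σ_i C(r_i, 2) ≥ 89·C(z/89, 2) = z(z − 89)/(2·89), giving z² − 89z − 89·159·158 ≤ 0 and hence z ≤ (1/2)[89 + √(7921 + 4·2235858)] = (1/2)[89 + √8951353] ≈ (1/2)(89 + 2991.8812) = 1540.4406.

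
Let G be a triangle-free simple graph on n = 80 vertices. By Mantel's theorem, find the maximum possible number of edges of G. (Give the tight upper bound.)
ex(80, K_3) = ⌊80^2/4⌋ = 1600

Mantel (1907): a triangle-free graph on n vertices has at most ⌊n^2/4⌋ edges, with equality for the complete bipartite graph K_{⌊n/2⌋, ⌈n/2⌉}. For n = 80: ⌊80^2/4⌋ = ⌊6400/4⌋ = 1600. The extremal graph is K_{40, 40}, which has 40·40 = 1600 edges.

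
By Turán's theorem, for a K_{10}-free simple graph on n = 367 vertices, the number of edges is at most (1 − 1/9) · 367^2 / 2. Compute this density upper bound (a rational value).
Turán density bound = (8/9) · 367^2/2 = 538756/9 ≈ 59861.7778

Turán's theorem: ex(n, K_{r+1}) is achieved by the complete r-partite Turán graph T(n, r) with parts as balanced as possible, and is at most (1 − 1/r) · n^2/2. For r = 9, n = 367: the density bound is (8/9) · 134689/2 = 538756/9 ≈ 59861.7778. The integer-valued extremum is e(T(367, 9)) = 59861, which is strictly less than the density bound 538756/9 since 9 ∤ 367 (the parts of T(367, 9) cannot all be equal).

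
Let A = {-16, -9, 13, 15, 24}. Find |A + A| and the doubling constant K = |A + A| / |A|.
K = |A + A| / |A| = 15/5 = 3

Enumerate A + A = {a + b : a, b ∈ A}. With |A| = 5, there are |A|^2 = 25 ordered sum pairs; collecting distinct values, A + A = {-32, -25, -18, -3, -1, 4, 6, 8, 15, 26, 28, 30, 37, 39, 48}, so |A + A| = 15. Thus K = 15/5 = 3. For comparison, the minimum possible |A + A| over all 5-element sets is 2·5 − 1 = 9 (so min K = 9/5), attained only by arithmetic progressions.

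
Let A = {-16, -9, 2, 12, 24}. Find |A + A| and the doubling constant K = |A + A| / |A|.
K = |A + A| / |A| = 15/5 = 3

Enumerate A + A = {a + b : a, b ∈ A}. With |A| = 5, there are |A|^2 = 25 ordered sum pairs; collecting distinct values, A + A = {-32, -25, -18, -14, -7, -4, 3, 4, 8, 14, 15, 24, 26, 36, 48}, so |A + A| = 15. Thus K = 15/5 = 3. For comparison, the minimum possible |A + A| over all 5-element sets is 2·5 − 1 = 9 (so min K = 9/5), attained only by arithmetic progressions.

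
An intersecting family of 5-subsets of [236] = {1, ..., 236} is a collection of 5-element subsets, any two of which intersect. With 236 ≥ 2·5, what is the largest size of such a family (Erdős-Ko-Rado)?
max |F| = C(235, 4) = 123855810

The Erdős-Ko-Rado theorem states: for n ≥ 2k, an intersecting family of k-subsets of an n-element set has size at most C(n − 1, k − 1), with equality for 'star' families {A ⊆ [n] : |A| = k, i ∈ A} (fix an element i). For n = 236, k = 5: C(235, 4) = 123855810.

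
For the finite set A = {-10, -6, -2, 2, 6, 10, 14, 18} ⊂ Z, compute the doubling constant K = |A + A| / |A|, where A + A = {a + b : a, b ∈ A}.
K = |A + A| / |A| = 15/8

Enumerate A + A = {a + b : a, b ∈ A}. With |A| = 8, there are |A|^2 = 64 ordered sum pairs; collecting distinct values, A + A = {-20, -16, -12, -8, -4, 0, 4, 8, 12, 16, 20, 24, 28, 32, 36}, so |A + A| = 15. Thus K = 15/8. Here |A + A| = 2|A| − 1 = 15, the minimum possible — so K = 15/8 is minimal, which holds iff A is an arithmetic progression.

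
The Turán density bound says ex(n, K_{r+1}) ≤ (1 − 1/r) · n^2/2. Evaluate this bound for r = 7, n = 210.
Turán density bound = (6/7) · 210^2/2 = 18900

Turán's theorem: ex(n, K_{r+1}) is achieved by the complete r-partite Turán graph T(n, r) with parts as balanced as possible, and is at most (1 − 1/r) · n^2/2. For r = 7, n = 210: the density bound is (6/7) · 44100/2 = 18900. Since 7 ∣ 210, the Turán graph T(210, 7) has parts of equal size 30, and its edge count e(T(210, 7)) = 18900 attains the density bound exactly.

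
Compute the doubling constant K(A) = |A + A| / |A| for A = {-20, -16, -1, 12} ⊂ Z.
K = |A + A| / |A| = 10/4 = 5/2

Enumerate A + A = {a + b : a, b ∈ A}. With |A| = 4, there are |A|^2 = 16 ordered sum pairs; collecting distinct values, A + A = {-40, -36, -32, -21, -17, -8, -4, -2, 11, 24}, so |A + A| = 10. Thus K = 10/4 = 5/2. For comparison, the minimum possible |A + A| over all 4-element sets is 2·4 − 1 = 7 (so min K = 7/4), attained only by arithmetic progressions.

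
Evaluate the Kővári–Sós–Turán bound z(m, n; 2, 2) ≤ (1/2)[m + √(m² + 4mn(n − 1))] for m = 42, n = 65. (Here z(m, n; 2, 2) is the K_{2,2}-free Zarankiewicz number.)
z(42, 65; 2, 2) ≤ (1/2)[42 + √(42² + 4·42·65·64)] = (1/2)[42 + √700644] = 439.5224

Kővári–Sós–Turán: let r_1, ..., r_42 be the row sums and z = Σ r_i the total number of 1s. Each pair of columns can share at most one row with both entries 1 (else a 2×2 all-ones block appears), so Σ_i C(r_i, 2) ≤ C(65, 2) = 2080. By convexity Σ_i C(r_i, 2) ≥ 42·C(z/42, 2) = z(z − 42)/(2·42), giving z² − 42z − 42·65·64 ≤ 0 and hence z ≤ (1/2)[42 + √(1764 + 4·174720)] = (1/2)[42 + √700644] ≈ (1/2)(42 + 837.0448) = 439.5224.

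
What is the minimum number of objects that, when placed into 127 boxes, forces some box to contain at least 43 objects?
n = (43 − 1)·127 + 1 = 5335

By the generalised pigeonhole principle, to guarantee some box contains ≥ r objects we need more than (r − 1) · k objects total. Threshold: n = (r − 1) · k + 1. With r = 43 and k = 127: n = 42 · 127 + 1 = 5334 + 1 = 5335. For n = 5334 = 42 · 127, we can put exactly 42 objects in every box, avoiding 43 in any single one — so 5335 is tight.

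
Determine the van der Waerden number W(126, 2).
W(126, 2) = 126 + 1 = 127

A 2-term AP is any pair of integers, so a monochromatic 2-AP exists iff some colour is used at least twice. With 126 colours, the colouring i ↦ i on {1, ..., 126} uses each colour once, avoiding any monochromatic pair, so W(126, 2) > 126. For {1, ..., 127}, pigeonhole forces two integers of the same colour, which form a monochromatic 2-AP. Hence W(126, 2) = 127.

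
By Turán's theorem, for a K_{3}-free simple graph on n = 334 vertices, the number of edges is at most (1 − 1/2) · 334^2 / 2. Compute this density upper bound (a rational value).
Turán density bound = (1/2) · 334^2/2 = 27889

Turán's theorem: ex(n, K_{r+1}) is achieved by the complete r-partite Turán graph T(n, r) with parts as balanced as possible, and is at most (1 − 1/r) · n^2/2. For r = 2, n = 334: the density bound is (1/2) · 111556/2 = 27889. Since 2 ∣ 334, the Turán graph T(334, 2) has parts of equal size 167, and its edge count e(T(334, 2)) = 27889 attains the density bound exactly.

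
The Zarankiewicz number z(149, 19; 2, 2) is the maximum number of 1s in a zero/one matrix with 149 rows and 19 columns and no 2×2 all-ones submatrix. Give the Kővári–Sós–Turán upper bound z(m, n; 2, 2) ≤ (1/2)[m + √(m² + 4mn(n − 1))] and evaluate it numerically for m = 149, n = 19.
z(149, 19; 2, 2) ≤ (1/2)[149 + √(149² + 4·149·19·18)] = (1/2)[149 + √226033] = 312.2146

Kővári–Sós–Turán: let r_1, ..., r_149 be the row sums and z = Σ r_i the total number of 1s. Each pair of columns can share at most one row with both entries 1 (else a 2×2 all-ones block appears), so Σ_i C(r_i, 2) ≤ C(19, 2) = 171. By convexity Σ_i C(r_i, 2) ≥ 149·C(z/149, 2) = z(z − 149)/(2·149), giving z² − 149z − 149·19·18 ≤ 0 and hence z ≤ (1/2)[149 + √(22201 + 4·50958)] = (1/2)[149 + √226033] ≈ (1/2)(149 + 475.4293) = 312.2146.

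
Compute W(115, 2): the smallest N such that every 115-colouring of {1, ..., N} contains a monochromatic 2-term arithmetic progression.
W(115, 2) = 115 + 1 = 116

A 2-term AP is any pair of integers, so a monochromatic 2-AP exists iff some colour is used at least twice. With 115 colours, the colouring i ↦ i on {1, ..., 115} uses each colour once, avoiding any monochromatic pair, so W(115, 2) > 115. For {1, ..., 116}, pigeonhole forces two integers of the same colour, which form a monochromatic 2-AP. Hence W(115, 2) = 116.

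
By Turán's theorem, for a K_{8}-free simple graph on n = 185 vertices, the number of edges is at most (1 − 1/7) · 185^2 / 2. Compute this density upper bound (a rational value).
Turán density bound = (6/7) · 185^2/2 = 102675/7 ≈ 14667.8571

Turán's theorem: ex(n, K_{r+1}) is achieved by the complete r-partite Turán graph T(n, r) with parts as balanced as possible, and is at most (1 − 1/r) · n^2/2. For r = 7, n = 185: the density bound is (6/7) · 34225/2 = 102675/7 ≈ 14667.8571. The integer-valued extremum is e(T(185, 7)) = 14667, which is strictly less than the density bound 102675/7 since 7 ∤ 185 (the parts of T(185, 7) cannot all be equal).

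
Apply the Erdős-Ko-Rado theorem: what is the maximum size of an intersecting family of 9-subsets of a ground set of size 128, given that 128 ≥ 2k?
max |F| = C(127, 8) = 1340346236625

The Erdős-Ko-Rado theorem states: for n ≥ 2k, an intersecting family of k-subsets of an n-element set has size at most C(n − 1, k − 1), with equality for 'star' families {A ⊆ [n] : |A| = k, i ∈ A} (fix an element i). For n = 128, k = 9: C(127, 8) = 1340346236625.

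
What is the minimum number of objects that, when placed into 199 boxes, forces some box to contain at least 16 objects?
n = (16 − 1)·199 + 1 = 2986

By the generalised pigeonhole principle, to guarantee some box contains ≥ r objects we need more than (r − 1) · k objects total. Threshold: n = (r − 1) · k + 1. With r = 16 and k = 199: n = 15 · 199 + 1 = 2985 + 1 = 2986. For n = 2985 = 15 · 199, we can put exactly 15 objects in every box, avoiding 16 in any single one — so 2986 is tight.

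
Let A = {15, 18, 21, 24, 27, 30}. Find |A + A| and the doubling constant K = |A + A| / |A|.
K = |A + A| / |A| = 11/6

Enumerate A + A = {a + b : a, b ∈ A}. With |A| = 6, there are |A|^2 = 36 ordered sum pairs; collecting distinct values, A + A = {30, 33, 36, 39, 42, 45, 48, 51, 54, 57, 60}, so |A + A| = 11. Thus K = 11/6. Here |A + A| = 2|A| − 1 = 11, the minimum possible — so K = 11/6 is minimal, which holds iff A is an arithmetic progression.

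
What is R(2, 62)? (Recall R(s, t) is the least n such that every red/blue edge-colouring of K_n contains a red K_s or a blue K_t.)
R(2, 62) = 62

R(2, k) = k for all k ≥ 2: in a 2-colouring of K_k, either some edge is red (a red K_2) or all edges are blue (a blue K_k). And K_{61} coloured all-blue has no blue K_62, so R(2, 62) > 61. Hence R(2, 62) = 62.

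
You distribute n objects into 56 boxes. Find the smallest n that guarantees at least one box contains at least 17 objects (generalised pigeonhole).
n = (17 − 1)·56 + 1 = 897

By the generalised pigeonhole principle, to guarantee some box contains ≥ r objects we need more than (r − 1) · k objects total. Threshold: n = (r − 1) · k + 1. With r = 17 and k = 56: n = 16 · 56 + 1 = 896 + 1 = 897. For n = 896 = 16 · 56, we can put exactly 16 objects in every box, avoiding 17 in any single one — so 897 is tight.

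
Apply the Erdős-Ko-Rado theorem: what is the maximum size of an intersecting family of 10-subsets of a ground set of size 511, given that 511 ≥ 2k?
max |F| = C(510, 9) = 5991571285790171510

The Erdős-Ko-Rado theorem states: for n ≥ 2k, an intersecting family of k-subsets of an n-element set has size at most C(n − 1, k − 1), with equality for 'star' families {A ⊆ [n] : |A| = k, i ∈ A} (fix an element i). For n = 511, k = 10: C(510, 9) = 5991571285790171510.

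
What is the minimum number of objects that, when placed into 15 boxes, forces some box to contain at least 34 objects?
n = (34 − 1)·15 + 1 = 496

By the generalised pigeonhole principle, to guarantee some box contains ≥ r objects we need more than (r − 1) · k objects total. Threshold: n = (r − 1) · k + 1. With r = 34 and k = 15: n = 33 · 15 + 1 = 495 + 1 = 496. For n = 495 = 33 · 15, we can put exactly 33 objects in every box, avoiding 34 in any single one — so 496 is tight.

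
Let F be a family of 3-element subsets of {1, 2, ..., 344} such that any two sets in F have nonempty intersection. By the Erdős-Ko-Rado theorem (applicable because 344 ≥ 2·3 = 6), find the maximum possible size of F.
max |F| = C(343, 2) = 58653

Erdős-Ko-Rado (1961): when n ≥ 2k, max |F| = C(n−1, k−1). The bound is attained by the star {A : i ∈ A} for any fixed i ∈ [n]. Here C(344−1, 3−1) = C(343, 2) = 58653.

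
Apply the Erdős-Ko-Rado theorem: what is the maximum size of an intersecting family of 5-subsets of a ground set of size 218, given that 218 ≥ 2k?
max |F| = C(217, 4) = 89857530

Erdős-Ko-Rado (1961): when n ≥ 2k, max |F| = C(n−1, k−1). The bound is attained by the star {A : i ∈ A} for any fixed i ∈ [n]. Here C(218−1, 5−1) = C(217, 4) = 89857530.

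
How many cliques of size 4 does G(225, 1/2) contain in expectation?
E[# K_4] = C(225, 4) · (1/2)^C(4, 2) = 103962600 / 2^6 = 12995325/8 = 1624415.625

For each 4-subset S of vertices (there are C(225, 4) = 103962600 such S), let X_S = 1 if S induces a K_4 (all C(4, 2) = 6 edges present). Then P(X_S = 1) = (1/2)^6 = 1/64. By linearity of expectation, E[# K_4] = C(225, 4) · (1/2)^6 = 103962600 / 64 = 12995325/8 = 1624415.625.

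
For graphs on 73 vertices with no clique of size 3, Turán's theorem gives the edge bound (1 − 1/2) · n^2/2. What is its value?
Turán density bound = (1/2) · 73^2/2 = 5329/4 ≈ 1332.25

Turán's theorem: ex(n, K_{r+1}) is achieved by the complete r-partite Turán graph T(n, r) with parts as balanced as possible, and is at most (1 − 1/r) · n^2/2. For r = 2, n = 73: the density bound is (1/2) · 5329/2 = 5329/4 ≈ 1332.25. The integer-valued extremum is e(T(73, 2)) = 1332, which is strictly less than the density bound 5329/4 since 2 ∤ 73 (the parts of T(73, 2) cannot all be equal).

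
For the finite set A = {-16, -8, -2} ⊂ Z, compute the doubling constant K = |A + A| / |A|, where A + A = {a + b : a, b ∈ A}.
K = |A + A| / |A| = 6/3 = 2

Enumerate A + A = {a + b : a, b ∈ A}. With |A| = 3, there are |A|^2 = 9 ordered sum pairs; collecting distinct values, A + A = {-32, -24, -18, -16, -10, -4}, so |A + A| = 6. Thus K = 6/3 = 2. For comparison, the minimum possible |A + A| over all 3-element sets is 2·3 − 1 = 5 (so min K = 5/3), attained only by arithmetic progressions.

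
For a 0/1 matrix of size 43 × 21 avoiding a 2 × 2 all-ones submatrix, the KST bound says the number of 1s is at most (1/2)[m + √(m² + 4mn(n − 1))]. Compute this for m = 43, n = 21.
z(43, 21; 2, 2) ≤ (1/2)[43 + √(43² + 4·43·21·20)] = (1/2)[43 + √74089] = 157.5965

Kővári–Sós–Turán: let r_1, ..., r_43 be the row sums and z = Σ r_i the total number of 1s. Each pair of columns can share at most one row with both entries 1 (else a 2×2 all-ones block appears), so Σ_i C(r_i, 2) ≤ C(21, 2) = 210. By convexity Σ_i C(r_i, 2) ≥ 43·C(z/43, 2) = z(z − 43)/(2·43), giving z² − 43z − 43·21·20 ≤ 0 and hence z ≤ (1/2)[43 + √(1849 + 4·18060)] = (1/2)[43 + √74089] ≈ (1/2)(43 + 272.1929) = 157.5965.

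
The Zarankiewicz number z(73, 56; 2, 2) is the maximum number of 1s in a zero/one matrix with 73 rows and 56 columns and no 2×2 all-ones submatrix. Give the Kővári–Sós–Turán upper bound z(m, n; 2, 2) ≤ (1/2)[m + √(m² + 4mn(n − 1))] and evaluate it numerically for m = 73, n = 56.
z(73, 56; 2, 2) ≤ (1/2)[73 + √(73² + 4·73·56·55)] = (1/2)[73 + √904689] = 512.0757

Kővári–Sós–Turán: let r_1, ..., r_73 be the row sums and z = Σ r_i the total number of 1s. Each pair of columns can share at most one row with both entries 1 (else a 2×2 all-ones block appears), so Σ_i C(r_i, 2) ≤ C(56, 2) = 1540. By convexity Σ_i C(r_i, 2) ≥ 73·C(z/73, 2) = z(z − 73)/(2·73), giving z² − 73z − 73·56·55 ≤ 0 and hence z ≤ (1/2)[73 + √(5329 + 4·224840)] = (1/2)[73 + √904689] ≈ (1/2)(73 + 951.1514) = 512.0757.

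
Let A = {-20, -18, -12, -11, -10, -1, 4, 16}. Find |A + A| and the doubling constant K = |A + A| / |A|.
K = |A + A| / |A| = 32/8 = 4

Enumerate A + A = {a + b : a, b ∈ A}. With |A| = 8, there are |A|^2 = 64 ordered sum pairs; collecting distinct values, A + A = {-40, -38, -36, -32, -31, -30, -29, -28, -24, -23, -22, -21, -20, -19, -16, -14, -13, -12, -11, -8, -7, -6, -4, -2, 3, 4, 5, 6, 8, 15, 20, 32}, so |A + A| = 32. Thus K = 32/8 = 4. For comparison, the minimum possible |A + A| over all 8-element sets is 2·8 − 1 = 15 (so min K = 15/8), attained only by arithmetic progressions.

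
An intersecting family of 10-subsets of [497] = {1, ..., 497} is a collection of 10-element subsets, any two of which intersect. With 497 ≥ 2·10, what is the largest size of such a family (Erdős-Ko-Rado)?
max |F| = C(496, 9) = 4654457475262875280

Erdős-Ko-Rado (1961): when n ≥ 2k, max |F| = C(n−1, k−1). The bound is attained by the star {A : i ∈ A} for any fixed i ∈ [n]. Here C(497−1, 10−1) = C(496, 9) = 4654457475262875280.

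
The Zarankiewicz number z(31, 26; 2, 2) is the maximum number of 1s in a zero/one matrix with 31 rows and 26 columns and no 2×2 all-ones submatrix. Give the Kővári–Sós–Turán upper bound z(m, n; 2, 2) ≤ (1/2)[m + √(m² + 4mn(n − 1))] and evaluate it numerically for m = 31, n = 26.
z(31, 26; 2, 2) ≤ (1/2)[31 + √(31² + 4·31·26·25)] = (1/2)[31 + √81561] = 158.2944

Kővári–Sós–Turán: let r_1, ..., r_31 be the row sums and z = Σ r_i the total number of 1s. Each pair of columns can share at most one row with both entries 1 (else a 2×2 all-ones block appears), so Σ_i C(r_i, 2) ≤ C(26, 2) = 325. By convexity Σ_i C(r_i, 2) ≥ 31·C(z/31, 2) = z(z − 31)/(2·31), giving z² − 31z − 31·26·25 ≤ 0 and hence z ≤ (1/2)[31 + √(961 + 4·20150)] = (1/2)[31 + √81561] ≈ (1/2)(31 + 285.5889) = 158.2944.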